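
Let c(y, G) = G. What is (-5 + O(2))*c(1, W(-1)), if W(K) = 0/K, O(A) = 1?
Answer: 0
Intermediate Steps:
W(K) = 0
(-5 + O(2))*c(1, W(-1)) = (-5 + 1)*0 = -4*0 = 0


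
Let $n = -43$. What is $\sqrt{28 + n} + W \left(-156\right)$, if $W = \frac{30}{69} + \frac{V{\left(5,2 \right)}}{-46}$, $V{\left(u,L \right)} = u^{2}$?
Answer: $\frac{390}{23} + i \sqrt{15} \approx 16.957 + 3.873 i$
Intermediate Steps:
$W = - \frac{5}{46}$ ($W = \frac{30}{69} + \frac{5^{2}}{-46} = 30 \cdot \frac{1}{69} + 25 \left(- \frac{1}{46}\right) = \frac{10}{23} - \frac{25}{46} = - \frac{5}{46} \approx -0.1087$)
$\sqrt{28 + n} + W \left(-156\right) = \sqrt{28 - 43} - - \frac{390}{23} = \sqrt{-15} + \frac{390}{23} = i \sqrt{15} + \frac{390}{23} = \frac{390}{23} + i \sqrt{15}$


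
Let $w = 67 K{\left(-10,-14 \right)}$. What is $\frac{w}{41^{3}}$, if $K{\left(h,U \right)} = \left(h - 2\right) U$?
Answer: $\frac{11256}{68921} \approx 0.16332$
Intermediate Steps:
$K{\left(h,U \right)} = U \left(-2 + h\right)$ ($K{\left(h,U \right)} = \left(-2 + h\right) U = U \left(-2 + h\right)$)
$w = 11256$ ($w = 67 \left(- 14 \left(-2 - 10\right)\right) = 67 \left(\left(-14\right) \left(-12\right)\right) = 67 \cdot 168 = 11256$)
$\frac{w}{41^{3}} = \frac{11256}{41^{3}} = \frac{11256}{68921}$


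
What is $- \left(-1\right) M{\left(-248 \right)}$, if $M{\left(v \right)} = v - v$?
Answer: $0$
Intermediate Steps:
$M{\left(v \right)} = 0$
$- \left(-1\right) M{\left(-248 \right)} = - \left(-1\right) 0 = \left(-1\right) 0 = 0$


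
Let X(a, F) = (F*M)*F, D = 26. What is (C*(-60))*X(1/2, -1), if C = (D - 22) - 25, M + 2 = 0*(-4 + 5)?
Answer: -2520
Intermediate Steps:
M = -2 (M = -2 + 0*(-4 + 5) = -2 + 0*1 = -2 + 0 = -2)
C = -21 (C = (26 - 22) - 25 = 4 - 25 = -21)
X(a, F) = -2*F**2 (X(a, F) = (F*(-2))*F = (-2*F)*F = -2*F**2)
(C*(-60))*X(1/2, -1) = (-21*(-60))*(-2*(-1)**2) = 1260*(-2*1) = 1260*(-2) = -2520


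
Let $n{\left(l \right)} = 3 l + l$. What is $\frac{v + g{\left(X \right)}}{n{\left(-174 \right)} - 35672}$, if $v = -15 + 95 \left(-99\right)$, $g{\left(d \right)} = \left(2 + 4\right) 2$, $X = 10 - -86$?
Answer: $\frac{588}{2273} \approx 0.25869$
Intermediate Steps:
$X = 96$ ($X = 10 + 86 = 96$)
$g{\left(d \right)} = 12$ ($g{\left(d \right)} = 6 \cdot 2 = 12$)
$n{\left(l \right)} = 4 l$
$v = -9420$ ($v = -15 - 9405 = -9420$)
$\frac{v + g{\left(X \right)}}{n{\left(-174 \right)} - 35672} = \frac{-9420 + 12}{4 \left(-174\right) - 35672} = - \frac{9408}{-696 - 35672} = - \frac{9408}{-36368} = \left(-9408\right) \left(- \frac{1}{36368}\right) = \frac{588}{2273}$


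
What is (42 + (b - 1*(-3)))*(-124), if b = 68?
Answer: -14012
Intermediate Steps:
(42 + (b - 1*(-3)))*(-124) = (42 + (68 - 1*(-3)))*(-124) = (42 + (68 + 3))*(-124) = (42 + 71)*(-124) = 113*(-124) = -14012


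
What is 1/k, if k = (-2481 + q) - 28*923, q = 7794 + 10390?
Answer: -1/10141 ≈ -9.8610e-5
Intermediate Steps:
q = 18184
k = -10141 (k = (-2481 + 18184) - 28*923 = 15703 - 25844 = -10141)
1/k = 1/(-10141) = -1/10141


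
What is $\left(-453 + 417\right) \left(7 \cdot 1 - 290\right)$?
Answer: $10188$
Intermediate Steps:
$\left(-453 + 417\right) \left(7 \cdot 1 - 290\right) = - 36 \left(7 - 290\right) = \left(-36\right) \left(-283\right) = 10188$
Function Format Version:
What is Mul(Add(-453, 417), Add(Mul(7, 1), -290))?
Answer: 10188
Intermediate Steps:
Mul(Add(-453, 417), Add(Mul(7, 1), -290)) = Mul(-36, Add(7, -290)) = Mul(-36, -283) = 10188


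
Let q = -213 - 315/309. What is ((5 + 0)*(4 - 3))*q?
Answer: -110220/103 ≈ -1070.1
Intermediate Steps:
q = -22044/103 (q = -213 - 315*1/309 = -213 - 105/103 = -22044/103 ≈ -214.02)
((5 + 0)*(4 - 3))*q = ((5 + 0)*(4 - 3))*(-22044/103) = (5*1)*(-22044/103) = 5*(-22044/103) = -110220/103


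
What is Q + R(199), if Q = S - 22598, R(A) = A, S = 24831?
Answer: 2432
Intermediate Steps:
Q = 2233 (Q = 24831 - 22598 = 2233)
Q + R(199) = 2233 + 199 = 2432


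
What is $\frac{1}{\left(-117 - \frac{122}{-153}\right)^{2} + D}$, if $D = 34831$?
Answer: $\frac{23409}{1131451720} \approx 2.0689 \cdot 10^{-5}$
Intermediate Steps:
$\frac{1}{\left(-117 - \frac{122}{-153}\right)^{2} + D} = \frac{1}{\left(-117 - \frac{122}{-153}\right)^{2} + 34831} = \frac{1}{\left(-117 - - \frac{122}{153}\right)^{2} + 34831} = \frac{1}{\left(-117 + \frac{122}{153}\right)^{2} + 34831} = \frac{1}{\left(- \frac{17779}{153}\right)^{2} + 34831} = \frac{1}{\frac{316092841}{23409} + 34831} = \frac{1}{\frac{1131451720}{23409}} = \frac{23409}{1131451720}$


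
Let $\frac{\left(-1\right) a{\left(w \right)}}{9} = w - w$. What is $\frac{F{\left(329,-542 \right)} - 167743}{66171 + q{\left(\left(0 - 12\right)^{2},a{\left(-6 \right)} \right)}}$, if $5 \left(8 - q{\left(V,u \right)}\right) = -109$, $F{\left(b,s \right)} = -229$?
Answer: $- \frac{209965}{82751} \approx -2.5373$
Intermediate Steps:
$a{\left(w \right)} = 0$ ($a{\left(w \right)} = - 9 \left(w - w\right) = \left(-9\right) 0 = 0$)
$q{\left(V,u \right)} = \frac{149}{5}$ ($q{\left(V,u \right)} = 8 - - \frac{109}{5} = 8 + \frac{109}{5} = \frac{149}{5}$)
$\frac{F{\left(329,-542 \right)} - 167743}{66171 + q{\left(\left(0 - 12\right)^{2},a{\left(-6 \right)} \right)}} = \frac{-229 - 167743}{66171 + \frac{149}{5}} = - \frac{167972}{\frac{331004}{5}} = \left(-167972\right) \frac{5}{331004} = - \frac{209965}{82751}$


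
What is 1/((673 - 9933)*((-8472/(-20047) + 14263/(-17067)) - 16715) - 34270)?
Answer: 342142149/52946653335412490 ≈ 6.4620e-9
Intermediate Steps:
1/((673 - 9933)*((-8472/(-20047) + 14263/(-17067)) - 16715) - 34270) = 1/(-9260*((-8472*(-1/20047) + 14263*(-1/17067)) - 16715) - 34270) = 1/(-9260*((8472/20047 - 14263/17067) - 16715) - 34270) = 1/(-9260*(-141338737/342142149 - 16715) - 34270) = 1/(-9260*(-5719047359272/342142149) - 34270) = 1/(52958378546858720/342142149 - 34270) = 1/(52946653335412490/342142149) = 342142149/52946653335412490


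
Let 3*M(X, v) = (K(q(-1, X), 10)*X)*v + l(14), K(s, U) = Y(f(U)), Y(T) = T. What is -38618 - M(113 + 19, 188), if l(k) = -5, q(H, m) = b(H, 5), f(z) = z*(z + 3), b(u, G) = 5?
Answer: -3341929/3 ≈ -1.1140e+6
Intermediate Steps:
f(z) = z*(3 + z)
q(H, m) = 5
K(s, U) = U*(3 + U)
M(X, v) = -5/3 + 130*X*v/3 (M(X, v) = (((10*(3 + 10))*X)*v - 5)/3 = (((10*13)*X)*v - 5)/3 = ((130*X)*v - 5)/3 = (130*X*v - 5)/3 = (-5 + 130*X*v)/3 = -5/3 + 130*X*v/3)
-38618 - M(113 + 19, 188) = -38618 - (-5/3 + (130/3)*(113 + 19)*188) = -38618 - (-5/3 + (130/3)*132*188) = -38618 - (-5/3 + 1075360) = -38618 - 1*3226075/3 = -38618 - 3226075/3 = -3341929/3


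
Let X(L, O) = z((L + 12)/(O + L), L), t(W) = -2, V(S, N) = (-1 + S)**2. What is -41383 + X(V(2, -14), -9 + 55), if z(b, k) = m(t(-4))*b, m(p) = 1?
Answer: -1944988/47 ≈ -41383.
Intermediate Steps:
z(b, k) = b (z(b, k) = 1*b = b)
X(L, O) = (12 + L)/(L + O) (X(L, O) = (L + 12)/(O + L) = (12 + L)/(L + O))
-41383 + X(V(2, -14), -9 + 55) = -41383 + (12 + (-1 + 2)**2)/((-1 + 2)**2 + (-9 + 55)) = -41383 + (12 + 1**2)/(1**2 + 46) = -41383 + (12 + 1)/(1 + 46) = -41383 + 13/47 = -1944988/47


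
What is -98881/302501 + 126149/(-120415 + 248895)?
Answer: 25455967769/38865328480 ≈ 0.65498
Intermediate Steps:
-98881/302501 + 126149/(-120415 + 248895) = -98881*1/302501 + 126149/128480 = -98881/302501 + 126149*(1/128480) = -98881/302501 + 126149/128480 = 25455967769/38865328480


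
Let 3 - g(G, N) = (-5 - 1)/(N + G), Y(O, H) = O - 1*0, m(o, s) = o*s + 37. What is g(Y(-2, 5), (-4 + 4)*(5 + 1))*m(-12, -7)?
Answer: 0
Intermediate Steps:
m(o, s) = 37 + o*s
Y(O, H) = O (Y(O, H) = O + 0 = O)
g(G, N) = 3 + 6/(G + N) (g(G, N) = 3 - (-5 - 1)/(N + G) = 3 - (-6)/(G + N) = 3 + 6/(G + N))
g(Y(-2, 5), (-4 + 4)*(5 + 1))*m(-12, -7) = (3*(2 - 2 + (-4 + 4)*(5 + 1))/(-2 + (-4 + 4)*(5 + 1)))*(37 - 12*(-7)) = (3*(2 - 2 + 0*6)/(-2 + 0*6))*(37 + 84) = (3*(2 - 2 + 0)/(-2 + 0))*121 = (3*0/(-2))*121 = (3*(-½)*0)*121 = 0*121 = 0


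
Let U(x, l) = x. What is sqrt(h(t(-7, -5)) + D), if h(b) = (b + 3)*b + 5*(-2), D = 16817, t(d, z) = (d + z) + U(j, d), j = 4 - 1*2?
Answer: sqrt(16877) ≈ 129.91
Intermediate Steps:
j = 2 (j = 4 - 2 = 2)
t(d, z) = 2 + d + z (t(d, z) = (d + z) + 2 = 2 + d + z)
h(b) = -10 + b*(3 + b) (h(b) = (3 + b)*b - 10 = b*(3 + b) - 10 = -10 + b*(3 + b))
sqrt(h(t(-7, -5)) + D) = sqrt((-10 + (2 - 7 - 5)**2 + 3*(2 - 7 - 5)) + 16817) = sqrt((-10 + (-10)**2 + 3*(-10)) + 16817) = sqrt((-10 + 100 - 30) + 16817) = sqrt(60 + 16817) = sqrt(16877)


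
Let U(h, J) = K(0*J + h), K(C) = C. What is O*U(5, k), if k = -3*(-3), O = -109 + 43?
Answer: -330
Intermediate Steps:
O = -66
k = 9
U(h, J) = h (U(h, J) = 0*J + h = 0 + h = h)
O*U(5, k) = -66*5 = -330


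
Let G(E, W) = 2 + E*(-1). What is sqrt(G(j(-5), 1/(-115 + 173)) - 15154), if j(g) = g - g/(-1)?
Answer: I*sqrt(15142) ≈ 123.05*I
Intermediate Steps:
j(g) = 2*g (j(g) = g - g*(-1) = g - (-1)*g = g + g = 2*g)
G(E, W) = 2 - E
sqrt(G(j(-5), 1/(-115 + 173)) - 15154) = sqrt((2 - 2*(-5)) - 15154) = sqrt((2 - 1*(-10)) - 15154) = sqrt((2 + 10) - 15154) = sqrt(12 - 15154) = sqrt(-15142) = I*sqrt(15142)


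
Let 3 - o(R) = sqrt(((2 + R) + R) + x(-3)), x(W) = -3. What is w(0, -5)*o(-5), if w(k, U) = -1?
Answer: -3 + I*sqrt(11) ≈ -3.0 + 3.3166*I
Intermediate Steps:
o(R) = 3 - sqrt(-1 + 2*R) (o(R) = 3 - sqrt(((2 + R) + R) - 3) = 3 - sqrt((2 + 2*R) - 3) = 3 - sqrt(-1 + 2*R))
w(0, -5)*o(-5) = -(3 - sqrt(-1 + 2*(-5))) = -(3 - sqrt(-1 - 10)) = -(3 - sqrt(-11)) = -(3 - I*sqrt(11)) = -3 + I*sqrt(11)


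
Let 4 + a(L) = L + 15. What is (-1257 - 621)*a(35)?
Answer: -86388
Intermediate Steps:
a(L) = 11 + L (a(L) = -4 + (L + 15) = -4 + (15 + L) = 11 + L)
(-1257 - 621)*a(35) = (-1257 - 621)*(11 + 35) = -1878*46 = -86388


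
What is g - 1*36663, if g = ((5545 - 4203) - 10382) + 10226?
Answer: -35477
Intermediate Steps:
g = 1186 (g = (1342 - 10382) + 10226 = -9040 + 10226 = 1186)
g - 1*36663 = 1186 - 1*36663 = 1186 - 36663 = -35477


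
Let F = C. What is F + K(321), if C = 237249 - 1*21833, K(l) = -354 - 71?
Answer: 214991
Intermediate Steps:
K(l) = -425
C = 215416 (C = 237249 - 21833 = 215416)
F = 215416
F + K(321) = 215416 - 425 = 214991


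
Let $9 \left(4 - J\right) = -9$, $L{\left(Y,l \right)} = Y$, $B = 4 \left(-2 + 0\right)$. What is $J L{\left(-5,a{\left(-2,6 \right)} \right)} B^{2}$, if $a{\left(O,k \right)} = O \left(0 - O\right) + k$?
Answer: $-1600$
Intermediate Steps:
$B = -8$ ($B = 4 \left(-2\right) = -8$)
$a{\left(O,k \right)} = k - O^{2}$ ($a{\left(O,k \right)} = O \left(- O\right) + k = - O^{2} + k = k - O^{2}$)
$J = 5$ ($J = 4 - -1 = 4 + 1 = 5$)
$J L{\left(-5,a{\left(-2,6 \right)} \right)} B^{2} = 5 \left(-5\right) \left(-8\right)^{2} = \left(-25\right) 64 = -1600$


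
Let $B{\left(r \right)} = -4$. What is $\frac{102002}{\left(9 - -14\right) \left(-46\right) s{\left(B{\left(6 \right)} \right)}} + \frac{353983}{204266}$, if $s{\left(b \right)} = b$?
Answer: $\frac{5583399147}{216113428} \approx 25.836$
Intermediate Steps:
$\frac{102002}{\left(9 - -14\right) \left(-46\right) s{\left(B{\left(6 \right)} \right)}} + \frac{353983}{204266} = \frac{102002}{\left(9 - -14\right) \left(-46\right) \left(-4\right)} + \frac{353983}{204266} = \frac{102002}{\left(9 + 14\right) \left(-46\right) \left(-4\right)} + 353983 \cdot \frac{1}{204266} = \frac{102002}{23 \left(-46\right) \left(-4\right)} + \frac{353983}{204266} = \frac{102002}{\left(-1058\right) \left(-4\right)} + \frac{353983}{204266} = \frac{102002}{4232} + \frac{353983}{204266} = 102002 \cdot \frac{1}{4232} + \frac{353983}{204266} = \frac{51001}{2116} + \frac{353983}{204266} = \frac{5583399147}{216113428}$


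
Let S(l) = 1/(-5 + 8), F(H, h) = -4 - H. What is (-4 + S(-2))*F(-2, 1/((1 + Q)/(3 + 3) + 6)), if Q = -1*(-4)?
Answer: 22/3 ≈ 7.3333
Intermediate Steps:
Q = 4
S(l) = ⅓ (S(l) = 1/3 = ⅓)
(-4 + S(-2))*F(-2, 1/((1 + Q)/(3 + 3) + 6)) = (-4 + ⅓)*(-4 - 1*(-2)) = -11*(-4 + 2)/3 = -11/3*(-2) = 22/3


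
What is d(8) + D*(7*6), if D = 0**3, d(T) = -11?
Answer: -11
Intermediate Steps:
D = 0
d(8) + D*(7*6) = -11 + 0*(7*6) = -11 + 0*42 = -11 + 0 = -11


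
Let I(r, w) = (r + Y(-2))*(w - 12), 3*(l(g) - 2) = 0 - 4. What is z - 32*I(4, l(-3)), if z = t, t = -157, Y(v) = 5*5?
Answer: 31081/3 ≈ 10360.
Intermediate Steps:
Y(v) = 25
l(g) = 2/3 (l(g) = 2 + (0 - 4)/3 = 2 + (1/3)*(-4) = 2 - 4/3 = 2/3)
I(r, w) = (-12 + w)*(25 + r) (I(r, w) = (r + 25)*(w - 12) = (25 + r)*(-12 + w) = (-12 + w)*(25 + r))
z = -157
z - 32*I(4, l(-3)) = -157 - 32*(-300 - 12*4 + 25*(2/3) + 4*(2/3)) = -157 - 32*(-300 - 48 + 50/3 + 8/3) = -157 - 32*(-986/3) = -157 + 31552/3 = 31081/3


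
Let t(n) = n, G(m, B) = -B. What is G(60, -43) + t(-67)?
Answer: -24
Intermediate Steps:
G(60, -43) + t(-67) = -1*(-43) - 67 = 43 - 67 = -24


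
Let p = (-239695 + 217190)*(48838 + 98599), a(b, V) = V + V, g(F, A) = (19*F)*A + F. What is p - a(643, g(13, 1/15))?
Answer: -49771046159/15 ≈ -3.3181e+9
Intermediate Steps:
g(F, A) = F + 19*A*F (g(F, A) = 19*A*F + F = F + 19*A*F)
a(b, V) = 2*V
p = -3318069685 (p = -22505*147437 = -3318069685)
p - a(643, g(13, 1/15)) = -3318069685 - 2*13*(1 + 19/15) = -3318069685 - 2*13*(34/15) = -3318069685 - 2*442/15 = -3318069685 - 1*884/15 = -3318069685 - 884/15 = -49771046159/15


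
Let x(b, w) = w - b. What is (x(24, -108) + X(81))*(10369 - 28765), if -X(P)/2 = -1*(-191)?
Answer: 9455544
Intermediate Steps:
X(P) = -382 (X(P) = -(-2)*(-191) = -2*191 = -382)
(x(24, -108) + X(81))*(10369 - 28765) = ((-108 - 1*24) - 382)*(10369 - 28765) = ((-108 - 24) - 382)*(-18396) = (-132 - 382)*(-18396) = -514*(-18396) = 9455544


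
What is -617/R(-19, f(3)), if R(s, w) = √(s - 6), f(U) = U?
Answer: 617*I/5 ≈ 123.4*I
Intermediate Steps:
R(s, w) = √(-6 + s)
-617/R(-19, f(3)) = -617/√(-6 - 19) = -617*(-I/5) = -(-617)*I/5 = 617*I/5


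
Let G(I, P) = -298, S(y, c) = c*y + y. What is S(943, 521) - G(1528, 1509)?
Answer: 492544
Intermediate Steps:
S(y, c) = y + c*y
S(943, 521) - G(1528, 1509) = 943*(1 + 521) - 1*(-298) = 943*522 + 298 = 492246 + 298 = 492544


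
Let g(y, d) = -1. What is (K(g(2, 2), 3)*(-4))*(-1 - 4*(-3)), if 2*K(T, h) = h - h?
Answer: 0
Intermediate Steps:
K(T, h) = 0 (K(T, h) = (h - h)/2 = (½)*0 = 0)
(K(g(2, 2), 3)*(-4))*(-1 - 4*(-3)) = (0*(-4))*(-1 - 4*(-3)) = 0*(-1 + 12) = 0*11 = 0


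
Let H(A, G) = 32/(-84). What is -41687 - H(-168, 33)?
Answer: -875419/21 ≈ -41687.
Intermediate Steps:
H(A, G) = -8/21 (H(A, G) = 32*(-1/84) = -8/21)
-41687 - H(-168, 33) = -41687 - 1*(-8/21) = -41687 + 8/21 = -875419/21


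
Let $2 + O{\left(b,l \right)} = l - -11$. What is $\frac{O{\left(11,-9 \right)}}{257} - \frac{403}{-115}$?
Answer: $\frac{403}{115} \approx 3.5043$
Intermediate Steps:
$O{\left(b,l \right)} = 9 + l$ ($O{\left(b,l \right)} = -2 + \left(l - -11\right) = -2 + \left(l + 11\right) = -2 + \left(11 + l\right) = 9 + l$)
$\frac{O{\left(11,-9 \right)}}{257} - \frac{403}{-115} = \frac{9 - 9}{257} - \frac{403}{-115} = 0 \cdot \frac{1}{257} - - \frac{403}{115} = 0 + \frac{403}{115} = \frac{403}{115}$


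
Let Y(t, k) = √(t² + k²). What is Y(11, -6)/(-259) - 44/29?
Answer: -44/29 - √157/259 ≈ -1.5656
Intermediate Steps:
Y(t, k) = √(k² + t²)
Y(11, -6)/(-259) - 44/29 = √((-6)² + 11²)/(-259) - 44/29 = √(36 + 121)*(-1/259) - 44*1/29 = √157*(-1/259) - 44/29 = -√157/259 - 44/29 = -44/29 - √157/259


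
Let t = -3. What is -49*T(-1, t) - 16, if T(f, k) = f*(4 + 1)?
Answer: 229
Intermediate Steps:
T(f, k) = 5*f (T(f, k) = f*5 = 5*f)
-49*T(-1, t) - 16 = -245*(-1) - 16 = -49*(-5) - 16 = 245 - 16 = 229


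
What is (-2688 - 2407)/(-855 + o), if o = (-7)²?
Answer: 5095/806 ≈ 6.3213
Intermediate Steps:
o = 49
(-2688 - 2407)/(-855 + o) = (-2688 - 2407)/(-855 + 49) = -5095/(-806) = -5095*(-1/806) = 5095/806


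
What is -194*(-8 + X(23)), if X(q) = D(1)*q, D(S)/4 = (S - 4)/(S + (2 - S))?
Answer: 28324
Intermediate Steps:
D(S) = -8 + 2*S (D(S) = 4*((S - 4)/(S + (2 - S))) = 4*((-4 + S)/2) = 4*((-4 + S)*(½)) = 4*(-2 + S/2) = -8 + 2*S)
X(q) = -6*q (X(q) = (-8 + 2*1)*q = (-8 + 2)*q = -6*q)
-194*(-8 + X(23)) = -194*(-8 - 6*23) = -194*(-8 - 138) = -194*(-146) = 28324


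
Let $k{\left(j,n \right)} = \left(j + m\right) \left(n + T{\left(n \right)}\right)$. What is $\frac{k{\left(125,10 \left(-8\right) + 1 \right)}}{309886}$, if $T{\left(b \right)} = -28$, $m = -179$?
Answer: $\frac{2889}{154943} \approx 0.018646$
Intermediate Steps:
$k{\left(j,n \right)} = \left(-179 + j\right) \left(-28 + n\right)$ ($k{\left(j,n \right)} = \left(j - 179\right) \left(n - 28\right) = \left(-179 + j\right) \left(-28 + n\right)$)
$\frac{k{\left(125,10 \left(-8\right) + 1 \right)}}{309886} = \frac{5012 - 179 \left(10 \left(-8\right) + 1\right) - 3500 + 125 \left(10 \left(-8\right) + 1\right)}{309886} = \left(5012 - 179 \left(-80 + 1\right) - 3500 + 125 \left(-80 + 1\right)\right) \frac{1}{309886} = \left(5012 - -14141 - 3500 + 125 \left(-79\right)\right) \frac{1}{309886} = \left(5012 + 14141 - 3500 - 9875\right) \frac{1}{309886} = 5778 \cdot \frac{1}{309886} = \frac{2889}{154943}$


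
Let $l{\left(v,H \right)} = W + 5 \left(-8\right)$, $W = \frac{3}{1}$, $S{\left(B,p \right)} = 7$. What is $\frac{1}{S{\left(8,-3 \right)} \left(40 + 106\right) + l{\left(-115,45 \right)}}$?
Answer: $\frac{1}{985} \approx 0.0010152$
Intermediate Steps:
$W = 3$ ($W = 3 \cdot 1 = 3$)
$l{\left(v,H \right)} = -37$ ($l{\left(v,H \right)} = 3 + 5 \left(-8\right) = 3 - 40 = -37$)
$\frac{1}{S{\left(8,-3 \right)} \left(40 + 106\right) + l{\left(-115,45 \right)}} = \frac{1}{7 \left(40 + 106\right) - 37} = \frac{1}{7 \cdot 146 - 37} = \frac{1}{1022 - 37} = \frac{1}{985}$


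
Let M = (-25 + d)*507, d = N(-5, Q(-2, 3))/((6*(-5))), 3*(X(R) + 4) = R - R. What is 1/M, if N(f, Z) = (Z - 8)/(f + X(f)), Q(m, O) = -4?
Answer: -15/190463 ≈ -7.8755e-5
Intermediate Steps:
X(R) = -4 (X(R) = -4 + (R - R)/3 = -4 + (⅓)*0 = -4 + 0 = -4)
N(f, Z) = (-8 + Z)/(-4 + f) (N(f, Z) = (Z - 8)/(f - 4) = (-8 + Z)/(-4 + f))
d = -2/45 (d = ((-8 - 4)/(-4 - 5))/((6*(-5))) = (-12/(-9))/(-30) = -⅑*(-12)*(-1/30) = (4/3)*(-1/30) = -2/45 ≈ -0.044444)
M = -190463/15 (M = (-25 - 2/45)*507 = -1127/45*507 = -190463/15 ≈ -12698.)
1/M = 1/(-190463/15) = -15/190463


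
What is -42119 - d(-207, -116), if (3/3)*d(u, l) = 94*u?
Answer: -22661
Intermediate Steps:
d(u, l) = 94*u
-42119 - d(-207, -116) = -42119 - 94*(-207) = -42119 - 1*(-19458) = -42119 + 19458 = -22661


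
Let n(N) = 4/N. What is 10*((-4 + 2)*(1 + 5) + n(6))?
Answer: -340/3 ≈ -113.33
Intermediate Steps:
10*((-4 + 2)*(1 + 5) + n(6)) = 10*((-4 + 2)*(1 + 5) + 4/6) = 10*(-2*6 + 4*(1/6)) = 10*(-12 + 2/3) = 10*(-34/3) = -340/3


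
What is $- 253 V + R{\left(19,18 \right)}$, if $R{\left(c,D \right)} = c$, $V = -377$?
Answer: $95400$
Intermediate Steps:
$- 253 V + R{\left(19,18 \right)} = \left(-253\right) \left(-377\right) + 19 = 95381 + 19 = 95400$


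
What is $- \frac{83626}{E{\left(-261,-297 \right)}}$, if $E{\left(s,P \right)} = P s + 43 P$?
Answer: $- \frac{41813}{32373} \approx -1.2916$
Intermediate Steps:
$E{\left(s,P \right)} = 43 P + P s$
$- \frac{83626}{E{\left(-261,-297 \right)}} = - \frac{83626}{\left(-297\right) \left(43 - 261\right)} = - \frac{83626}{\left(-297\right) \left(-218\right)} = - \frac{83626}{64746} = \left(-83626\right) \frac{1}{64746} = - \frac{41813}{32373}$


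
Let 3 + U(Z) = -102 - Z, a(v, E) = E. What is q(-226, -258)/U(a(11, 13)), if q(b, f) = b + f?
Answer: 242/59 ≈ 4.1017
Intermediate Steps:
U(Z) = -105 - Z (U(Z) = -3 + (-102 - Z) = -105 - Z)
q(-226, -258)/U(a(11, 13)) = (-226 - 258)/(-105 - 1*13) = -484/(-105 - 13) = -484/(-118) = -484*(-1/118) = 242/59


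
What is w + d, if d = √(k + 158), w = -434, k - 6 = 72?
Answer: -434 + 2*√59 ≈ -418.64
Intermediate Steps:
k = 78 (k = 6 + 72 = 78)
d = 2*√59 (d = √(78 + 158) = √236 = 2*√59 ≈ 15.362)
w + d = -434 + 2*√59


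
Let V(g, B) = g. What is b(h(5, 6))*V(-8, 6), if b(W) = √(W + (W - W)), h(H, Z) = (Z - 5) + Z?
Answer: -8*√7 ≈ -21.166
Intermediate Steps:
h(H, Z) = -5 + 2*Z (h(H, Z) = (-5 + Z) + Z = -5 + 2*Z)
b(W) = √W (b(W) = √(W + 0) = √W)
b(h(5, 6))*V(-8, 6) = √(-5 + 2*6)*(-8) = √(-5 + 12)*(-8) = √7*(-8) = -8*√7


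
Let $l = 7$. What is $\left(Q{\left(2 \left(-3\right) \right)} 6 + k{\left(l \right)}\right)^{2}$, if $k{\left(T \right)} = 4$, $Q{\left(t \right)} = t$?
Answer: $1024$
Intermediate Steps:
$\left(Q{\left(2 \left(-3\right) \right)} 6 + k{\left(l \right)}\right)^{2} = \left(2 \left(-3\right) 6 + 4\right)^{2} = \left(\left(-6\right) 6 + 4\right)^{2} = \left(-36 + 4\right)^{2} = \left(-32\right)^{2} = 1024$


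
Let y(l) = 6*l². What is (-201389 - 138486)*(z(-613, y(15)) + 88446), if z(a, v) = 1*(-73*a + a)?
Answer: -45061307250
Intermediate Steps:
z(a, v) = -72*a (z(a, v) = 1*(-72*a) = -72*a)
(-201389 - 138486)*(z(-613, y(15)) + 88446) = (-201389 - 138486)*(-72*(-613) + 88446) = -339875*(44136 + 88446) = -339875*132582 = -45061307250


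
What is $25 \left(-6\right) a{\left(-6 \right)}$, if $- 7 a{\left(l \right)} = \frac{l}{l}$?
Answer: $\frac{150}{7} \approx 21.429$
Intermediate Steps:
$a{\left(l \right)} = - \frac{1}{7}$ ($a{\left(l \right)} = - \frac{l \frac{1}{l}}{7} = \left(- \frac{1}{7}\right) 1 = - \frac{1}{7}$)
$25 \left(-6\right) a{\left(-6 \right)} = 25 \left(-6\right) \left(- \frac{1}{7}\right) = \left(-150\right) \left(- \frac{1}{7}\right) = \frac{150}{7}$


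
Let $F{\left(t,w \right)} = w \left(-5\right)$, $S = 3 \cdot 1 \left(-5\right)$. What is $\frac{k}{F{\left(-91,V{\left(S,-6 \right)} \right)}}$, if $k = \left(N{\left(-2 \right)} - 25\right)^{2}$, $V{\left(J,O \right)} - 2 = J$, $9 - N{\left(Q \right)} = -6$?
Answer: $\frac{20}{13} \approx 1.5385$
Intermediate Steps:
$N{\left(Q \right)} = 15$ ($N{\left(Q \right)} = 9 - -6 = 9 + 6 = 15$)
$S = -15$ ($S = 3 \left(-5\right) = -15$)
$V{\left(J,O \right)} = 2 + J$
$F{\left(t,w \right)} = - 5 w$
$k = 100$ ($k = \left(15 - 25\right)^{2} = \left(-10\right)^{2} = 100$)
$\frac{k}{F{\left(-91,V{\left(S,-6 \right)} \right)}} = \frac{100}{\left(-5\right) \left(2 - 15\right)} = \frac{100}{\left(-5\right) \left(-13\right)} = \frac{100}{65} = 100 \cdot \frac{1}{65} = \frac{20}{13}$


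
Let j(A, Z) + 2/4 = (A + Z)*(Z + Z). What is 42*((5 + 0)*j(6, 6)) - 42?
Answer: 30093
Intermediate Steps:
j(A, Z) = -½ + 2*Z*(A + Z) (j(A, Z) = -½ + (A + Z)*(Z + Z) = -½ + (A + Z)*(2*Z) = -½ + 2*Z*(A + Z))
42*((5 + 0)*j(6, 6)) - 42 = 42*((5 + 0)*(-½ + 2*6² + 2*6*6)) - 42 = 42*(5*(-½ + 2*36 + 72)) - 42 = 42*(5*(-½ + 72 + 72)) - 42 = 42*(5*(287/2)) - 42 = 42*(1435/2) - 42 = 30135 - 42 = 30093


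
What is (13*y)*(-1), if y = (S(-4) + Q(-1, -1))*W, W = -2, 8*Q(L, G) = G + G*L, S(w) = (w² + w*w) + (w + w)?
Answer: 624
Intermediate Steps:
S(w) = 2*w + 2*w² (S(w) = (w² + w²) + 2*w = 2*w² + 2*w = 2*w + 2*w²)
Q(L, G) = G/8 + G*L/8 (Q(L, G) = (G + G*L)/8 = G/8 + G*L/8)
y = -48 (y = (2*(-4)*(1 - 4) + (⅛)*(-1)*(1 - 1))*(-2) = (2*(-4)*(-3) + (⅛)*(-1)*0)*(-2) = (24 + 0)*(-2) = 24*(-2) = -48)
(13*y)*(-1) = (13*(-48))*(-1) = -624*(-1) = 624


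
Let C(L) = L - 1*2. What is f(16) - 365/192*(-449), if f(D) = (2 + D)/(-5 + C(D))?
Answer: 164269/192 ≈ 855.57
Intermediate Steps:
C(L) = -2 + L (C(L) = L - 2 = -2 + L)
f(D) = (2 + D)/(-7 + D) (f(D) = (2 + D)/(-5 + (-2 + D)) = (2 + D)/(-7 + D))
f(16) - 365/192*(-449) = (2 + 16)/(-7 + 16) - 365/192*(-449) = 18/9 - 365*1/192*(-449) = (⅑)*18 - 365/192*(-449) = 2 + 163885/192 = 164269/192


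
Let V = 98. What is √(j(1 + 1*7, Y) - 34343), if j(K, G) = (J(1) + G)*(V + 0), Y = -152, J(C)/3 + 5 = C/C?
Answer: I*√50415 ≈ 224.53*I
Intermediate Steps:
J(C) = -12 (J(C) = -15 + 3*(C/C) = -15 + 3*1 = -15 + 3 = -12)
j(K, G) = -1176 + 98*G (j(K, G) = (-12 + G)*(98 + 0) = (-12 + G)*98 = -1176 + 98*G)
√(j(1 + 1*7, Y) - 34343) = √((-1176 + 98*(-152)) - 34343) = √((-1176 - 14896) - 34343) = √(-16072 - 34343) = √(-50415) = I*√50415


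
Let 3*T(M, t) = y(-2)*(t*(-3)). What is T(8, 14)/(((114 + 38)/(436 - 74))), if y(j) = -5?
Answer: 6335/38 ≈ 166.71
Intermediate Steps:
T(M, t) = 5*t (T(M, t) = (-5*t*(-3))/3 = (-(-15)*t)/3 = (15*t)/3 = 5*t)
T(8, 14)/(((114 + 38)/(436 - 74))) = (5*14)/(((114 + 38)/(436 - 74))) = 70/((152/362)) = 70/((152*(1/362))) = 70/(76/181) = 70*(181/76) = 6335/38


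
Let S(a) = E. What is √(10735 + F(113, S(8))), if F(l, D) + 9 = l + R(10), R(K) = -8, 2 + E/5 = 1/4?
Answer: √10831 ≈ 104.07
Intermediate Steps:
E = -35/4 (E = -10 + 5/4 = -35/4 ≈ -8.7500)
S(a) = -35/4
F(l, D) = -17 + l (F(l, D) = -9 + (l - 8) = -9 + (-8 + l) = -17 + l)
√(10735 + F(113, S(8))) = √(10735 + (-17 + 113)) = √(10735 + 96) = √10831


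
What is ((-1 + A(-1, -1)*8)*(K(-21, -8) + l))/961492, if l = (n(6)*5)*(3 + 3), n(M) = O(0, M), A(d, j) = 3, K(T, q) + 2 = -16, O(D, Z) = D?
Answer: -9/20902 ≈ -0.00043058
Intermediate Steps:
K(T, q) = -18 (K(T, q) = -2 - 16 = -18)
n(M) = 0
l = 0 (l = (0*5)*(3 + 3) = 0*6 = 0)
((-1 + A(-1, -1)*8)*(K(-21, -8) + l))/961492 = ((-1 + 3*8)*(-18 + 0))/961492 = ((-1 + 24)*(-18))*(1/961492) = (23*(-18))*(1/961492) = -414*1/961492 = -9/20902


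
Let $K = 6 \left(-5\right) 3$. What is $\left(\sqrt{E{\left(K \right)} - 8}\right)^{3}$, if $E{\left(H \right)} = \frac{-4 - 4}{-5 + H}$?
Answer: $- \frac{3008 i \sqrt{4465}}{9025} \approx - 22.271 i$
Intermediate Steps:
$K = -90$ ($K = \left(-30\right) 3 = -90$)
$E{\left(H \right)} = - \frac{8}{-5 + H}$
$\left(\sqrt{E{\left(K \right)} - 8}\right)^{3} = \left(\sqrt{- \frac{8}{-5 - 90} - 8}\right)^{3} = \left(\sqrt{- \frac{8}{-95} - 8}\right)^{3} = \left(\sqrt{\left(-8\right) \left(- \frac{1}{95}\right) - 8}\right)^{3} = \left(\sqrt{\frac{8}{95} - 8}\right)^{3} = \left(\sqrt{- \frac{752}{95}}\right)^{3} = \left(\frac{4 i \sqrt{4465}}{95}\right)^{3} = - \frac{3008 i \sqrt{4465}}{9025}$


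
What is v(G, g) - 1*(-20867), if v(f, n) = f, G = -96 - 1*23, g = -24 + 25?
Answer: 20748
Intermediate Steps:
g = 1
G = -119 (G = -96 - 23 = -119)
v(G, g) - 1*(-20867) = -119 - 1*(-20867) = -119 + 20867 = 20748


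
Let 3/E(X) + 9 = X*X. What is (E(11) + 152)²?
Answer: 289918729/12544 ≈ 23112.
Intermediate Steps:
E(X) = 3/(-9 + X²) (E(X) = 3/(-9 + X*X) = 3/(-9 + X²))
(E(11) + 152)² = (3/(-9 + 11²) + 152)² = (3/(-9 + 121) + 152)² = (3/112 + 152)² = (17027/112)² = 289918729/12544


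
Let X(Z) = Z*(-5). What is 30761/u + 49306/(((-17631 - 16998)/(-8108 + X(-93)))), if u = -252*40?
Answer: 180835238951/16621920 ≈ 10879.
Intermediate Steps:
u = -10080
X(Z) = -5*Z
30761/u + 49306/(((-17631 - 16998)/(-8108 + X(-93)))) = 30761/(-10080) + 49306/(((-17631 - 16998)/(-8108 - 5*(-93)))) = 30761*(-1/10080) + 49306/((-34629/(-8108 + 465))) = -30761/10080 + 49306/((-34629/(-7643))) = -30761/10080 + 49306/((-34629*(-1/7643))) = -30761/10080 + 49306/(34629/7643) = -30761/10080 + 49306*(7643/34629) = -30761/10080 + 376845758/34629 = 180835238951/16621920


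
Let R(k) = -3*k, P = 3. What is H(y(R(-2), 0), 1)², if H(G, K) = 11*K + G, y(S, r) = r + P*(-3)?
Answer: 4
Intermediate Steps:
y(S, r) = -9 + r (y(S, r) = r + 3*(-3) = r - 9 = -9 + r)
H(G, K) = G + 11*K
H(y(R(-2), 0), 1)² = ((-9 + 0) + 11*1)² = (-9 + 11)² = 2² = 4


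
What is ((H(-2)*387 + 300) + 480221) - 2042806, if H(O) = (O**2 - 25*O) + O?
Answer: -1542161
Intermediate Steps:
H(O) = O**2 - 24*O
((H(-2)*387 + 300) + 480221) - 2042806 = ((-2*(-24 - 2)*387 + 300) + 480221) - 2042806 = ((-2*(-26)*387 + 300) + 480221) - 2042806 = ((52*387 + 300) + 480221) - 2042806 = ((20124 + 300) + 480221) - 2042806 = (20424 + 480221) - 2042806 = 500645 - 2042806 = -1542161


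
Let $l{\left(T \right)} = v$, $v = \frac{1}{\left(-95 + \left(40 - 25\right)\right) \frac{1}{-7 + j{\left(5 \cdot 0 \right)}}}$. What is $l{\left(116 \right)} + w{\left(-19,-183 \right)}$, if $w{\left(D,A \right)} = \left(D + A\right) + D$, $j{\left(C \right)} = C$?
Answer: $- \frac{17673}{80} \approx -220.91$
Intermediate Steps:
$w{\left(D,A \right)} = A + 2 D$ ($w{\left(D,A \right)} = \left(A + D\right) + D = A + 2 D$)
$v = \frac{7}{80}$ ($v = \frac{1}{\left(-95 + \left(40 - 25\right)\right) \frac{1}{-7 + 5 \cdot 0}} = \frac{1}{\left(-95 + 15\right) \frac{1}{-7 + 0}} = \frac{1}{\left(-80\right) \frac{1}{-7}} = \frac{1}{\left(-80\right) \left(- \frac{1}{7}\right)} = \frac{1}{\frac{80}{7}} = \frac{7}{80} \approx 0.0875$)
$l{\left(T \right)} = \frac{7}{80}$
$l{\left(116 \right)} + w{\left(-19,-183 \right)} = \frac{7}{80} + \left(-183 + 2 \left(-19\right)\right) = \frac{7}{80} - 221 = - \frac{17673}{80}$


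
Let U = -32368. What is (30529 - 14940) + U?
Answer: -16779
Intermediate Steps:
(30529 - 14940) + U = (30529 - 14940) - 32368 = 15589 - 32368 = -16779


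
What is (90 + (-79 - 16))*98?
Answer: -490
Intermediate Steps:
(90 + (-79 - 16))*98 = (90 - 95)*98 = -5*98 = -490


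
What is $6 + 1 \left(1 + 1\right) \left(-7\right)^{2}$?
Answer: $104$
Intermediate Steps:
$6 + 1 \left(1 + 1\right) \left(-7\right)^{2} = 6 + 1 \cdot 2 \cdot 49 = 6 + 2 \cdot 49 = 6 + 98 = 104$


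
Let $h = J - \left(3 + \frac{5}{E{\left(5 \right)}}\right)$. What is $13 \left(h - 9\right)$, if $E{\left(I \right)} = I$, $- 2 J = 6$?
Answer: $-208$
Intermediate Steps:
$J = -3$ ($J = \left(- \frac{1}{2}\right) 6 = -3$)
$h = -7$ ($h = -3 - \left(1 + 3\right) = -3 - 4 = -7$)
$13 \left(h - 9\right) = 13 \left(-7 - 9\right) = 13 \left(-16\right) = -208$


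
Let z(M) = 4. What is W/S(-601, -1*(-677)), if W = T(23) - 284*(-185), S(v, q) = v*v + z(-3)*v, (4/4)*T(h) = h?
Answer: 17521/119599 ≈ 0.14650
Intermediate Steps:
T(h) = h
S(v, q) = v² + 4*v (S(v, q) = v*v + 4*v = v² + 4*v)
W = 52563 (W = 23 - 284*(-185) = 23 + 52540 = 52563)
W/S(-601, -1*(-677)) = 52563/((-601*(4 - 601))) = 52563/((-601*(-597))) = 52563/358797 = 52563*(1/358797) = 17521/119599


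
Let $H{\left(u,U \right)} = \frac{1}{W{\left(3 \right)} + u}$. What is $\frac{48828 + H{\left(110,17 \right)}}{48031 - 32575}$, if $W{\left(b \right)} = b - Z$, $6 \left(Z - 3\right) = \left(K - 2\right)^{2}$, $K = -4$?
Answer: $\frac{5078113}{1607424} \approx 3.1592$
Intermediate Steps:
$Z = 9$ ($Z = 3 + \frac{\left(-4 - 2\right)^{2}}{6} = 3 + \frac{\left(-6\right)^{2}}{6} = 3 + \frac{1}{6} \cdot 36 = 3 + 6 = 9$)
$W{\left(b \right)} = -9 + b$ ($W{\left(b \right)} = b - 9 = -9 + b$)
$H{\left(u,U \right)} = \frac{1}{-6 + u}$ ($H{\left(u,U \right)} = \frac{1}{\left(-9 + 3\right) + u} = \frac{1}{-6 + u}$)
$\frac{48828 + H{\left(110,17 \right)}}{48031 - 32575} = \frac{48828 + \frac{1}{-6 + 110}}{48031 - 32575} = \frac{48828 + \frac{1}{104}}{15456} = \left(48828 + \frac{1}{104}\right) \frac{1}{15456} = \frac{5078113}{104} \cdot \frac{1}{15456} = \frac{5078113}{1607424}$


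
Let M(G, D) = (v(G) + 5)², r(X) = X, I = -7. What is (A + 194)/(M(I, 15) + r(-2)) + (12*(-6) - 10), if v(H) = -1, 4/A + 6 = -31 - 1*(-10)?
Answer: -12881/189 ≈ -68.153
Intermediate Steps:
A = -4/27 (A = 4/(-6 + (-31 - 1*(-10))) = 4/(-6 + (-31 + 10)) = 4/(-6 - 21) = 4/(-27) = 4*(-1/27) = -4/27 ≈ -0.14815)
M(G, D) = 16 (M(G, D) = (-1 + 5)² = 4² = 16)
(A + 194)/(M(I, 15) + r(-2)) + (12*(-6) - 10) = (-4/27 + 194)/(16 - 2) + (12*(-6) - 10) = (5234/27)/14 + (-72 - 10) = (5234/27)*(1/14) - 82 = 2617/189 - 82 = -12881/189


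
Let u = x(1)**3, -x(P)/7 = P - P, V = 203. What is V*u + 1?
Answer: 1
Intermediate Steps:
x(P) = 0 (x(P) = -7*(P - P) = -7*0 = 0)
u = 0 (u = 0**3 = 0)
V*u + 1 = 203*0 + 1 = 0 + 1 = 1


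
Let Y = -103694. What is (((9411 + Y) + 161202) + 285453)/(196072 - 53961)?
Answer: 352372/142111 ≈ 2.4796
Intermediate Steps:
(((9411 + Y) + 161202) + 285453)/(196072 - 53961) = (((9411 - 103694) + 161202) + 285453)/(196072 - 53961) = ((-94283 + 161202) + 285453)/142111 = (66919 + 285453)*(1/142111) = 352372*(1/142111) = 352372/142111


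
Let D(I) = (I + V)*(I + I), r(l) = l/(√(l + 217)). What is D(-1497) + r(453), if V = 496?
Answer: 2996994 + 453*√670/670 ≈ 2.9970e+6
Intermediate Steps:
r(l) = l/√(217 + l) (r(l) = l/(√(217 + l)) = l/√(217 + l))
D(I) = 2*I*(496 + I) (D(I) = (I + 496)*(I + I) = (496 + I)*(2*I) = 2*I*(496 + I))
D(-1497) + r(453) = 2*(-1497)*(496 - 1497) + 453/√(217 + 453) = 2*(-1497)*(-1001) + 453/√670 = 2996994 + 453*(√670/670) = 2996994 + 453*√670/670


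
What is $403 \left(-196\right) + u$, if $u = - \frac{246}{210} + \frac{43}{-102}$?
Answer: $- \frac{281992847}{3570} \approx -78990.0$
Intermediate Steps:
$u = - \frac{5687}{3570}$ ($u = \left(-246\right) \frac{1}{210} + 43 \left(- \frac{1}{102}\right) = - \frac{41}{35} - \frac{43}{102} = - \frac{5687}{3570} \approx -1.593$)
$403 \left(-196\right) + u = 403 \left(-196\right) - \frac{5687}{3570} = -78988 - \frac{5687}{3570} = - \frac{281992847}{3570}$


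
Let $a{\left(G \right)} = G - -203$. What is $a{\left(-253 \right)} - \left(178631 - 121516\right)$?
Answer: $-57165$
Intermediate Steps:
$a{\left(G \right)} = 203 + G$ ($a{\left(G \right)} = G + 203 = 203 + G$)
$a{\left(-253 \right)} - \left(178631 - 121516\right) = \left(203 - 253\right) - \left(178631 - 121516\right) = -50 - \left(178631 - 121516\right) = -50 - 57115 = -57165$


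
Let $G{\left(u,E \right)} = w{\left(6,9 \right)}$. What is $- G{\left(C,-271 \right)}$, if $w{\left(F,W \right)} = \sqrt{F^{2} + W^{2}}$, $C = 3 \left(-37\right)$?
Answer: $- 3 \sqrt{13} \approx -10.817$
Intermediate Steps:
$C = -111$
$G{\left(u,E \right)} = 3 \sqrt{13}$ ($G{\left(u,E \right)} = \sqrt{6^{2} + 9^{2}} = \sqrt{36 + 81} = \sqrt{117} = 3 \sqrt{13}$)
$- G{\left(C,-271 \right)} = - 3 \sqrt{13}$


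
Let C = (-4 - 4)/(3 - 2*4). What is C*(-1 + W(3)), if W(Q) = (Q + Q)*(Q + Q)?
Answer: 56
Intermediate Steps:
W(Q) = 4*Q**2 (W(Q) = (2*Q)*(2*Q) = 4*Q**2)
C = 8/5 (C = -8/(3 - 8) = -8/(-5) = -8*(-1/5) = 8/5 ≈ 1.6000)
C*(-1 + W(3)) = 8*(-1 + 4*3**2)/5 = 8*(-1 + 4*9)/5 = 8*(-1 + 36)/5 = (8/5)*35 = 56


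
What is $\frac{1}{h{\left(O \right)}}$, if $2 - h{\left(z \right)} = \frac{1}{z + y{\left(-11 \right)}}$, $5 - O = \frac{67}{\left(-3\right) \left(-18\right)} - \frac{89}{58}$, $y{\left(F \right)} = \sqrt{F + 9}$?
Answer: $\frac{33568871}{61259761} - \frac{613089 i \sqrt{2}}{61259761} \approx 0.54798 - 0.014153 i$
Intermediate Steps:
$y{\left(F \right)} = \sqrt{9 + F}$
$O = \frac{4145}{783}$ ($O = 5 - \left(\frac{67}{\left(-3\right) \left(-18\right)} - \frac{89}{58}\right) = 5 - \left(\frac{67}{54} - \frac{89}{58}\right) = 5 - - \frac{230}{783} = 5 + \frac{230}{783} = \frac{4145}{783} \approx 5.2937$)
$h{\left(z \right)} = 2 - \frac{1}{z + i \sqrt{2}}$ ($h{\left(z \right)} = 2 - \frac{1}{z + \sqrt{9 - 11}} = 2 - \frac{1}{z + \sqrt{-2}} = 2 - \frac{1}{z + i \sqrt{2}}$)
$\frac{1}{h{\left(O \right)}} = \frac{1}{\frac{1}{\frac{4145}{783} + i \sqrt{2}} \left(-1 + 2 \cdot \frac{4145}{783} + 2 i \sqrt{2}\right)} = \frac{1}{\frac{1}{\frac{4145}{783} + i \sqrt{2}} \left(-1 + \frac{8290}{783} + 2 i \sqrt{2}\right)} = \frac{1}{\frac{1}{\frac{4145}{783} + i \sqrt{2}} \left(\frac{7507}{783} + 2 i \sqrt{2}\right)} = \frac{\frac{4145}{783} + i \sqrt{2}}{\frac{7507}{783} + 2 i \sqrt{2}}$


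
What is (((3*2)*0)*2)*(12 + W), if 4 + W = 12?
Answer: 0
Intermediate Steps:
W = 8 (W = -4 + 12 = 8)
(((3*2)*0)*2)*(12 + W) = (((3*2)*0)*2)*(12 + 8) = ((6*0)*2)*20 = (0*2)*20 = 0*20 = 0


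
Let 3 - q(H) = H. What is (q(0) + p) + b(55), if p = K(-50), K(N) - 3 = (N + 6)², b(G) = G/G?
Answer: 1943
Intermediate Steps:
b(G) = 1
q(H) = 3 - H
K(N) = 3 + (6 + N)² (K(N) = 3 + (N + 6)² = 3 + (6 + N)²)
p = 1939 (p = 3 + (6 - 50)² = 3 + (-44)² = 3 + 1936 = 1939)
(q(0) + p) + b(55) = ((3 - 1*0) + 1939) + 1 = ((3 + 0) + 1939) + 1 = (3 + 1939) + 1 = 1942 + 1 = 1943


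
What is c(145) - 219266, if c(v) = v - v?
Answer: -219266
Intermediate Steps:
c(v) = 0
c(145) - 219266 = 0 - 219266 = -219266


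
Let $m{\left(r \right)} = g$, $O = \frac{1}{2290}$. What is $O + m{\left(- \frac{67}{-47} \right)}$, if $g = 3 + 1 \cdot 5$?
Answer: $\frac{18321}{2290} \approx 8.0004$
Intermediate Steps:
$O = \frac{1}{2290} \approx 0.00043668$
$g = 8$ ($g = 3 + 5 = 8$)
$m{\left(r \right)} = 8$
$O + m{\left(- \frac{67}{-47} \right)} = \frac{1}{2290} + 8 = \frac{18321}{2290}$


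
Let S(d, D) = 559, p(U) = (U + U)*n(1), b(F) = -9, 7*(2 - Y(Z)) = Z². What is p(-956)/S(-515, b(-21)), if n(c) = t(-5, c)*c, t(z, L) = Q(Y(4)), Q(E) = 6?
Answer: -11472/559 ≈ -20.522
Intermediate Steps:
Y(Z) = 2 - Z²/7
t(z, L) = 6
n(c) = 6*c
p(U) = 12*U (p(U) = (U + U)*(6*1) = (2*U)*6 = 12*U)
p(-956)/S(-515, b(-21)) = (12*(-956))/559 = -11472*1/559 = -11472/559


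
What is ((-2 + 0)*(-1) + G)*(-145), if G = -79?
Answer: 11165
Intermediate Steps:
((-2 + 0)*(-1) + G)*(-145) = ((-2 + 0)*(-1) - 79)*(-145) = (-2*(-1) - 79)*(-145) = (2 - 79)*(-145) = -77*(-145) = 11165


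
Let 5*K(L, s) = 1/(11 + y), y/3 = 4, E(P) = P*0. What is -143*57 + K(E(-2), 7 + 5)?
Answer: -937364/115 ≈ -8151.0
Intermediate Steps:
E(P) = 0
y = 12 (y = 3*4 = 12)
K(L, s) = 1/115 (K(L, s) = 1/(5*(11 + 12)) = (⅕)/23 = (⅕)*(1/23) = 1/115)
-143*57 + K(E(-2), 7 + 5) = -143*57 + 1/115 = -8151 + 1/115 = -937364/115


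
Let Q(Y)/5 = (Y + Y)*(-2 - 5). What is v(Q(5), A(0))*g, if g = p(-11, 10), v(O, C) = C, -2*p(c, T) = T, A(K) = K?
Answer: 0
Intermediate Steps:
Q(Y) = -70*Y (Q(Y) = 5*((Y + Y)*(-2 - 5)) = 5*((2*Y)*(-7)) = 5*(-14*Y) = -70*Y)
p(c, T) = -T/2
g = -5 (g = -½*10 = -5)
v(Q(5), A(0))*g = 0*(-5) = 0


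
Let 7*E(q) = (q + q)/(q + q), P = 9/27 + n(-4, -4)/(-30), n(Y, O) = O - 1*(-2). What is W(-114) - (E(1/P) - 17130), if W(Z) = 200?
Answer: 121309/7 ≈ 17330.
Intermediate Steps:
n(Y, O) = 2 + O (n(Y, O) = O + 2 = 2 + O)
P = ⅖ (P = 9/27 + (2 - 4)/(-30) = 9*(1/27) - 2*(-1/30) = ⅓ + 1/15 = ⅖ ≈ 0.40000)
E(q) = ⅐ (E(q) = ((q + q)/(q + q))/7 = ((2*q)/((2*q)))/7 = ((2*q)*(1/(2*q)))/7 = (⅐)*1 = ⅐)
W(-114) - (E(1/P) - 17130) = 200 - (⅐ - 17130) = 200 - 1*(-119909/7) = 200 + 119909/7 = 121309/7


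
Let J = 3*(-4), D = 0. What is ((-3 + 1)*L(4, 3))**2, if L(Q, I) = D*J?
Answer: 0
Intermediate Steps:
J = -12
L(Q, I) = 0 (L(Q, I) = 0*(-12) = 0)
((-3 + 1)*L(4, 3))**2 = ((-3 + 1)*0)**2 = (-2*0)**2 = 0**2 = 0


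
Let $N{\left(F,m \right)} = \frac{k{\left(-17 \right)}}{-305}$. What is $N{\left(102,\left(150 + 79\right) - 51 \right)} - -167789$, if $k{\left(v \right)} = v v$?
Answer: $\frac{51175356}{305} \approx 1.6779 \cdot 10^{5}$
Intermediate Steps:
$k{\left(v \right)} = v^{2}$
$N{\left(F,m \right)} = - \frac{289}{305}$ ($N{\left(F,m \right)} = \frac{\left(-17\right)^{2}}{-305} = 289 \left(- \frac{1}{305}\right) = - \frac{289}{305}$)
$N{\left(102,\left(150 + 79\right) - 51 \right)} - -167789 = - \frac{289}{305} - -167789 = - \frac{289}{305} + 167789 = \frac{51175356}{305}$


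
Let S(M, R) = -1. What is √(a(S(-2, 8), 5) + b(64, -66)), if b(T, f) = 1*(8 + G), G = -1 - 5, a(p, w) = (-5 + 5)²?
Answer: √2 ≈ 1.4142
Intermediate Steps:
a(p, w) = 0 (a(p, w) = 0² = 0)
G = -6
b(T, f) = 2 (b(T, f) = 1*(8 - 6) = 1*2 = 2)
√(a(S(-2, 8), 5) + b(64, -66)) = √(0 + 2) = √2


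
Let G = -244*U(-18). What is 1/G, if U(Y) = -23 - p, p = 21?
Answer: 1/10736 ≈ 9.3145e-5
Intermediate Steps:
U(Y) = -44 (U(Y) = -23 - 1*21 = -23 - 21 = -44)
G = 10736 (G = -244*(-44) = 10736)
1/G = 1/10736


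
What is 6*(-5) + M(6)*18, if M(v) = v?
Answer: 78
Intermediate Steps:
6*(-5) + M(6)*18 = 6*(-5) + 6*18 = -30 + 108 = 78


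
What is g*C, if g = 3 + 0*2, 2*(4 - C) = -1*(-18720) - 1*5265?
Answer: -40341/2 ≈ -20171.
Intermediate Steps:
C = -13447/2 (C = 4 - (-1*(-18720) - 1*5265)/2 = 4 - (18720 - 5265)/2 = 4 - ½*13455 = 4 - 13455/2 = -13447/2 ≈ -6723.5)
g = 3 (g = 3 + 0 = 3)
g*C = 3*(-13447/2) = -40341/2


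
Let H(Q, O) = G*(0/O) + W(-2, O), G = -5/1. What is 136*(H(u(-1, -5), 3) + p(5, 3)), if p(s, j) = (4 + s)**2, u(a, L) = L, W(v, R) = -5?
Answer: 10336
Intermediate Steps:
G = -5 (G = -5*1 = -5)
H(Q, O) = -5 (H(Q, O) = -0/O - 5 = -5*0 - 5 = 0 - 5 = -5)
136*(H(u(-1, -5), 3) + p(5, 3)) = 136*(-5 + (4 + 5)**2) = 136*(-5 + 9**2) = 136*(-5 + 81) = 136*76 = 10336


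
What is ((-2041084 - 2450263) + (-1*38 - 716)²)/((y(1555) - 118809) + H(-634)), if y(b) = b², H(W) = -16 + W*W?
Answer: -3922831/2701156 ≈ -1.4523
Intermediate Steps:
H(W) = -16 + W²
((-2041084 - 2450263) + (-1*38 - 716)²)/((y(1555) - 118809) + H(-634)) = ((-2041084 - 2450263) + (-1*38 - 716)²)/((1555² - 118809) + (-16 + (-634)²)) = (-4491347 + (-38 - 716)²)/((2418025 - 118809) + (-16 + 401956)) = (-4491347 + (-754)²)/(2299216 + 401940) = (-4491347 + 568516)/2701156 = -3922831*1/2701156 = -3922831/2701156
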